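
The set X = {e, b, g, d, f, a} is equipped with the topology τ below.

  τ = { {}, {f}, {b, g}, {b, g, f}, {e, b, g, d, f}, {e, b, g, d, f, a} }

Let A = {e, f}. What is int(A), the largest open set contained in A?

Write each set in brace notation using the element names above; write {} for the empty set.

opens ⊆ A: {}, {f}; union → int = {f}

{f}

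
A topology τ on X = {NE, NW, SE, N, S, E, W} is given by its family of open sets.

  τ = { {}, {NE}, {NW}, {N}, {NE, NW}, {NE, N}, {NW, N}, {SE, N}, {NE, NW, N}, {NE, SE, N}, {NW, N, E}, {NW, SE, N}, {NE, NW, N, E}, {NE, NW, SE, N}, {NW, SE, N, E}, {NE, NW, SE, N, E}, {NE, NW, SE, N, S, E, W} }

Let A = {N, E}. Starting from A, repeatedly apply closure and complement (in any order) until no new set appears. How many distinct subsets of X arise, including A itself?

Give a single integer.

8

closure: X∖int(X∖A) = X∖{NE, NW} = {SE, N, S, E, W}
Let k=closure and c=complement:
  1. A     = {N, E}
  2. kA    = {SE, N, S, E, W}
  3. cA    = {NE, NW, SE, S, W}
  4. ckA   = {NE, NW}
  5. kcA   = {NE, NW, SE, S, E, W}
  6. kckA  = {NE, NW, S, E, W}
  7. ckcA  = {N}
  8. ckckA = {SE, N}
— saturated at 8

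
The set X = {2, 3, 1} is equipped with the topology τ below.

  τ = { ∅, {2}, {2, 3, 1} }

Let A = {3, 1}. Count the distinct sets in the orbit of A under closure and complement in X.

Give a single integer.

X∖A={2}, int(X∖A)={2}, hence cl(A)={3, 1}
Orbit (k=closure, c=complement):
  1. A     = {3, 1}
  2. cA    = {2}
  3. kcA   = {2, 3, 1}
  4. ckcA  = ∅
(closed under both — stop)

4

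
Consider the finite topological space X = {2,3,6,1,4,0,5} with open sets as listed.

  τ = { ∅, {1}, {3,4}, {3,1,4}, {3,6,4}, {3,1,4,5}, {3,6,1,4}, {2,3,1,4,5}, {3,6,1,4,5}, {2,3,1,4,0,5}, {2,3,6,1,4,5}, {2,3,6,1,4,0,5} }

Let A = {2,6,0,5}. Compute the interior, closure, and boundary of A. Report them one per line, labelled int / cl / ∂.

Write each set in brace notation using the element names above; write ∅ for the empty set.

U open, U⊆A: ∅. int(A) = ⋃ = ∅
X∖A={3,1,4}, int(X∖A)={3,1,4}, hence cl(A)={2,6,0,5}
∂A: remove int from cl → {2,6,0,5}

int(A) = ∅
cl(A)  = {2,6,0,5}
∂A     = {2,6,0,5}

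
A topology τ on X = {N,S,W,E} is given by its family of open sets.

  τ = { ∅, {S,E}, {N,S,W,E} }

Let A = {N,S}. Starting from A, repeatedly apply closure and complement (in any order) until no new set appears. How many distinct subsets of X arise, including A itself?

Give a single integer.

4

X∖A={W,E}, int(X∖A)=∅, hence cl(A)={N,S,W,E}
Orbit (k=closure, c=complement):
  1. A     = {N,S}
  2. kA    = {N,S,W,E}
  3. cA    = {W,E}
  4. ckA   = ∅
(closed under both — stop)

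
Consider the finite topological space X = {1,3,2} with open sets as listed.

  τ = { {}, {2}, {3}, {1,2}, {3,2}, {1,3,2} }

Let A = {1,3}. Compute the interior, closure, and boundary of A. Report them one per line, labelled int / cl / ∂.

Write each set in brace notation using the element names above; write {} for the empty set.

interior: largest open inside A is {3} (from {}, {3})
cl via duality: int({2}) = {2}, so X∖{2} = {1,3}
cl∖int = {1}

int(A) = {3}
cl(A)  = {1,3}
∂A     = {1}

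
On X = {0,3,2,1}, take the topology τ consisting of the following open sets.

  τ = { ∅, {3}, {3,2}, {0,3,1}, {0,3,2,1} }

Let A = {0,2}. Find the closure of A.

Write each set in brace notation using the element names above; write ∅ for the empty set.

closure: X∖int(X∖A) = X∖{3} = {0,2,1}

{0,2,1}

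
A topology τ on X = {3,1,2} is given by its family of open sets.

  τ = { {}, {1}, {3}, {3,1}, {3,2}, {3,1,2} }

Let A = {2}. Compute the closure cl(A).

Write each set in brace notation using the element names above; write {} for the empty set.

complement {3,1}; its interior {3,1}; cl(A) = X∖{3,1} = {2}

{2}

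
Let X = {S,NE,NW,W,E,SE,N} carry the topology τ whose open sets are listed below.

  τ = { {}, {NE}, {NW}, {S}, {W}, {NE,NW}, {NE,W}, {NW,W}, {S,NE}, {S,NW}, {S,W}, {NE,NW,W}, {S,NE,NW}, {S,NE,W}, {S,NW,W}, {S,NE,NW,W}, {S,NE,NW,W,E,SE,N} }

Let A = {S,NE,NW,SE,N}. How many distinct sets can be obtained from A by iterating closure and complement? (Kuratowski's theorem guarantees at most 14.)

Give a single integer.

6

X∖A={W,E}, int(X∖A)={W}, hence cl(A)={S,NE,NW,E,SE,N}
Orbit (k=closure, c=complement):
  1. A     = {S,NE,NW,SE,N}
  2. kA    = {S,NE,NW,E,SE,N}
  3. cA    = {W,E}
  4. ckA   = {W}
  5. kcA   = {W,E,SE,N}
  6. ckcA  = {S,NE,NW}
(closed under both — stop)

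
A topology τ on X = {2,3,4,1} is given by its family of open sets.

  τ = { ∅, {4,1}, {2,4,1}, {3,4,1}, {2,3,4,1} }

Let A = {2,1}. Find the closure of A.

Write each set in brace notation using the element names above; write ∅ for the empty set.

{2,3,4,1}

cl via duality: int({3,4}) = ∅, so X∖∅ = {2,3,4,1}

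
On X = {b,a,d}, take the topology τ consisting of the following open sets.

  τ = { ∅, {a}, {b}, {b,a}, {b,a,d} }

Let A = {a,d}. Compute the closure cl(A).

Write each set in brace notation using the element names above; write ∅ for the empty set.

{a,d}

complement {b}; its interior {b}; cl(A) = X∖{b} = {a,d}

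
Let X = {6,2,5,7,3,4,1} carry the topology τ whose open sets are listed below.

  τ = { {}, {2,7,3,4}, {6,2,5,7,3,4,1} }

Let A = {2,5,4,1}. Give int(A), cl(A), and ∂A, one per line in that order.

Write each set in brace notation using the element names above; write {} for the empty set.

int(A) = {}
cl(A)  = {6,2,5,7,3,4,1}
∂A     = {6,2,5,7,3,4,1}

open subsets of A: {}; so int(A) = {}
closure: X∖int(X∖A) = X∖{} = {6,2,5,7,3,4,1}
∂A = {6,2,5,7,3,4,1} minus {} = {6,2,5,7,3,4,1}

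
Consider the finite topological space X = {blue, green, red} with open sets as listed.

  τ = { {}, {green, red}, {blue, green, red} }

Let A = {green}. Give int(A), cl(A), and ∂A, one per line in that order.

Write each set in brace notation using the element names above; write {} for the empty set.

int(A) = {}
cl(A)  = {blue, green, red}
∂A     = {blue, green, red}

interior: largest open inside A is {} (from {})
cl via duality: int({blue, red}) = {}, so X∖{} = {blue, green, red}
cl∖int = {blue, green, red}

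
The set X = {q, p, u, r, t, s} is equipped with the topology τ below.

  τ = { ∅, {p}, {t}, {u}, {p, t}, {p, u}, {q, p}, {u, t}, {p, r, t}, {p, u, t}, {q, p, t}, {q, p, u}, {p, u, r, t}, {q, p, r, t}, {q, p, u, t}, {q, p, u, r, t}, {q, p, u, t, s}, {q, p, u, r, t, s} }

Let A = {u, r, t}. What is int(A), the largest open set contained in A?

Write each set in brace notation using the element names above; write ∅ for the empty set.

{u, t}

U open, U⊆A: ∅, {t}, {u}, {u, t}. int(A) = ⋃ = {u, t}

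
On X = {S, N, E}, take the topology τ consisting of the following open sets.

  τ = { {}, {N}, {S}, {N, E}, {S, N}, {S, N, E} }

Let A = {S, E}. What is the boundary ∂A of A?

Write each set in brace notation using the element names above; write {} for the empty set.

{E}

opens ⊆ A: {}, {S}; union → int = {S}
complement {N}; its interior {N}; cl(A) = X∖{N} = {S, E}
boundary = {S, E} ∖ {S} = {E}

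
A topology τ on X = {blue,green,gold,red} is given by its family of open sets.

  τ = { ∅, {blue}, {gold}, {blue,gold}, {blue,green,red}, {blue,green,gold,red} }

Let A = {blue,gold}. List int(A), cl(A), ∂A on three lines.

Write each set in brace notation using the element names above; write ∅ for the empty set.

opens ⊆ A: ∅, {gold}, {blue}, {blue,gold}; union → int = {blue,gold}
complement {green,red}; its interior ∅; cl(A) = X∖∅ = {blue,green,gold,red}
boundary = {blue,green,gold,red} ∖ {blue,gold} = {green,red}

int(A) = {blue,gold}
cl(A)  = {blue,green,gold,red}
∂A     = {green,red}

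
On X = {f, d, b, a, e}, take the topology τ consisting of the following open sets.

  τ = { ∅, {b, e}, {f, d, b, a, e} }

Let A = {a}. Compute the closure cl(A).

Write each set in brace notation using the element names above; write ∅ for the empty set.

{f, d, a}

cl via duality: int({f, d, b, e}) = {b, e}, so X∖{b, e} = {f, d, a}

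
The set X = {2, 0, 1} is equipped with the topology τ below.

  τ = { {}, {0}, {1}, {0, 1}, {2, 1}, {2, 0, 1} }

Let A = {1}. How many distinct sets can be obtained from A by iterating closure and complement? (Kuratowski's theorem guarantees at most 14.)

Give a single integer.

cl via duality: int({2, 0}) = {0}, so X∖{0} = {2, 1}
Write k for closure, c for complement:
  1. A     = {1}
  2. kA    = {2, 1}
  3. cA    = {2, 0}
  4. ckA   = {0}
applying k or c yields no new set

4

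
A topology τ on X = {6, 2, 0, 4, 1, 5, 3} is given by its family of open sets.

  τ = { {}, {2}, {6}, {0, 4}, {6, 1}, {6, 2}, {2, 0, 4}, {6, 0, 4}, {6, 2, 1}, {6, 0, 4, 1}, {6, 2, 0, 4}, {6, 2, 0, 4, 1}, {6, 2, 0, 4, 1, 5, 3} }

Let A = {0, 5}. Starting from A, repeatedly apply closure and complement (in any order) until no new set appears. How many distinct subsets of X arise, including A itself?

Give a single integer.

8

X∖A={6, 2, 4, 1, 3}, int(X∖A)={6, 2, 1}, hence cl(A)={0, 4, 5, 3}
Orbit (k=closure, c=complement):
  1. A     = {0, 5}
  2. kA    = {0, 4, 5, 3}
  3. cA    = {6, 2, 4, 1, 3}
  4. ckA   = {6, 2, 1}
  5. kcA   = {6, 2, 0, 4, 1, 5, 3}
  6. kckA  = {6, 2, 1, 5, 3}
  7. ckcA  = {}
  8. ckckA = {0, 4}
(closed under both — stop)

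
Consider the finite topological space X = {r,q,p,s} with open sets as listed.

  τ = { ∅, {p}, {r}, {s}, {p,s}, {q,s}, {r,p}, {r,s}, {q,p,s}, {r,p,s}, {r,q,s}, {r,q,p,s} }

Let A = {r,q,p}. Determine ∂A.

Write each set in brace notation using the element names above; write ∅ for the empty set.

open subsets of A: ∅, {r}, {p}, {r,p}; so int(A) = {r,p}
closure: X∖int(X∖A) = X∖{s} = {r,q,p}
∂A = {r,q,p} minus {r,p} = {q}

{q}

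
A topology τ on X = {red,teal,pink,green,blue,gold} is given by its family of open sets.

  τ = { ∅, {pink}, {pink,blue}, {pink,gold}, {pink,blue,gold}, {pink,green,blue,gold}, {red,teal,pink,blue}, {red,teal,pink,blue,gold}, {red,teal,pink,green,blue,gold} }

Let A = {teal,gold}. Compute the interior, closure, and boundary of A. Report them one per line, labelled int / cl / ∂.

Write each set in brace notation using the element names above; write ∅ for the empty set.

open subsets of A: ∅; so int(A) = ∅
closure: X∖int(X∖A) = X∖{pink,blue} = {red,teal,green,gold}
∂A = {red,teal,green,gold} minus ∅ = {red,teal,green,gold}

int(A) = ∅
cl(A)  = {red,teal,green,gold}
∂A     = {red,teal,green,gold}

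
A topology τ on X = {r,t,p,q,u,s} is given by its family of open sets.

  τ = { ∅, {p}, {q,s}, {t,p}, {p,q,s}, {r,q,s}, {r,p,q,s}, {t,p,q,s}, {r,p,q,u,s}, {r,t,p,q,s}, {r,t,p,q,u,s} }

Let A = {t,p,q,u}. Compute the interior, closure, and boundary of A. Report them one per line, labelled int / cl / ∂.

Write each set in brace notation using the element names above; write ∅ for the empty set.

opens ⊆ A: ∅, {p}, {t,p}; union → int = {t,p}
complement {r,s}; its interior ∅; cl(A) = X∖∅ = {r,t,p,q,u,s}
boundary = {r,t,p,q,u,s} ∖ {t,p} = {r,q,u,s}

int(A) = {t,p}
cl(A)  = {r,t,p,q,u,s}
∂A     = {r,q,u,s}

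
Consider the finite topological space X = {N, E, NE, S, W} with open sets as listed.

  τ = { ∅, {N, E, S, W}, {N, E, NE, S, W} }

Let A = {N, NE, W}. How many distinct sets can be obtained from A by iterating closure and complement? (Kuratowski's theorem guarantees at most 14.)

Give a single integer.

complement {E, S}; its interior ∅; cl(A) = X∖∅ = {N, E, NE, S, W}
With k = closure, c = complement:
  1. A     = {N, NE, W}
  2. kA    = {N, E, NE, S, W}
  3. cA    = {E, S}
  4. ckA   = ∅
k, c of each give nothing new

4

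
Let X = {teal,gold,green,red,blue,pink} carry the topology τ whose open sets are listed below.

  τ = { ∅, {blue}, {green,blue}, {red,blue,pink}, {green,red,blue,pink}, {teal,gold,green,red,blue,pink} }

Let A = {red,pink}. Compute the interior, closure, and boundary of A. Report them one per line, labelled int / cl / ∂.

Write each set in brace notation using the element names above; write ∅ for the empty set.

int(A) = ∅
cl(A)  = {teal,gold,red,pink}
∂A     = {teal,gold,red,pink}

U open, U⊆A: ∅. int(A) = ⋃ = ∅
X∖A={teal,gold,green,blue}, int(X∖A)={green,blue}, hence cl(A)={teal,gold,red,pink}
∂A: remove int from cl → {teal,gold,red,pink}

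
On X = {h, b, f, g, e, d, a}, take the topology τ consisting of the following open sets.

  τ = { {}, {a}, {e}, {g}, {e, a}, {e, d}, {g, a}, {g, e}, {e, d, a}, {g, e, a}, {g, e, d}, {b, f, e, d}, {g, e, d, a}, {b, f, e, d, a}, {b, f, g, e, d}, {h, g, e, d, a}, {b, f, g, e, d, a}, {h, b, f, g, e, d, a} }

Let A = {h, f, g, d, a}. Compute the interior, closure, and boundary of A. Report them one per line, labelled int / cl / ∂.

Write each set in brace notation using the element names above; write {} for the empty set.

opens ⊆ A: {}, {a}, {g}, {g, a}; union → int = {g, a}
complement {b, e}; its interior {e}; cl(A) = X∖{e} = {h, b, f, g, d, a}
boundary = {h, b, f, g, d, a} ∖ {g, a} = {h, b, f, d}

int(A) = {g, a}
cl(A)  = {h, b, f, g, d, a}
∂A     = {h, b, f, d}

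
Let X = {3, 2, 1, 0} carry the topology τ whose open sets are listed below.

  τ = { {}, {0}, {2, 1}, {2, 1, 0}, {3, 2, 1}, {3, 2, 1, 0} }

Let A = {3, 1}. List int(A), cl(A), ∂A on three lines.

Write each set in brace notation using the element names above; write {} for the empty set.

open subsets of A: {}; so int(A) = {}
closure: X∖int(X∖A) = X∖{0} = {3, 2, 1}
∂A = {3, 2, 1} minus {} = {3, 2, 1}

int(A) = {}
cl(A)  = {3, 2, 1}
∂A     = {3, 2, 1}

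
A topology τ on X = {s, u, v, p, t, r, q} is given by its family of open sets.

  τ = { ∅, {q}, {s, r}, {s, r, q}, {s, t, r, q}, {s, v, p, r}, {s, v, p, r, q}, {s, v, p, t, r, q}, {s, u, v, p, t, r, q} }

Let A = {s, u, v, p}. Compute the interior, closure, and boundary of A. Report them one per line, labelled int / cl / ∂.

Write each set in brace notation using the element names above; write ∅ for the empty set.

opens ⊆ A: ∅; union → int = ∅
complement {t, r, q}; its interior {q}; cl(A) = X∖{q} = {s, u, v, p, t, r}
boundary = {s, u, v, p, t, r} ∖ ∅ = {s, u, v, p, t, r}

int(A) = ∅
cl(A)  = {s, u, v, p, t, r}
∂A     = {s, u, v, p, t, r}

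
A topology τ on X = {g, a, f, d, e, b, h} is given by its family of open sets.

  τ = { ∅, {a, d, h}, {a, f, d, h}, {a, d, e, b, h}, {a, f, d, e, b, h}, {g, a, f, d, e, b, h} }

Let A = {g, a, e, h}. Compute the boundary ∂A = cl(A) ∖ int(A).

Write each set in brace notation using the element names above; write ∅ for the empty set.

open subsets of A: ∅; so int(A) = ∅
closure: X∖int(X∖A) = X∖∅ = {g, a, f, d, e, b, h}
∂A = {g, a, f, d, e, b, h} minus ∅ = {g, a, f, d, e, b, h}

{g, a, f, d, e, b, h}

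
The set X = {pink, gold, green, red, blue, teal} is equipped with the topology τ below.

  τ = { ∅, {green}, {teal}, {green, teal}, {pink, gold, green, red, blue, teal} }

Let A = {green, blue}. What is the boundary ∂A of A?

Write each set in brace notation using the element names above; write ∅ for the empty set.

{pink, gold, red, blue}

opens ⊆ A: ∅, {green}; union → int = {green}
complement {pink, gold, red, teal}; its interior {teal}; cl(A) = X∖{teal} = {pink, gold, green, red, blue}
boundary = {pink, gold, green, red, blue} ∖ {green} = {pink, gold, red, blue}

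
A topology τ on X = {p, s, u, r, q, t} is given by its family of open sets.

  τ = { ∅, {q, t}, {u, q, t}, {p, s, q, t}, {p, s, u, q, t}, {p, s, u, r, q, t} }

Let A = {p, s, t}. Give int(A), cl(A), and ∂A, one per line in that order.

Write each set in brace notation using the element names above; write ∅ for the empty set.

int(A) = ∅
cl(A)  = {p, s, u, r, q, t}
∂A     = {p, s, u, r, q, t}

U open, U⊆A: ∅. int(A) = ⋃ = ∅
X∖A={u, r, q}, int(X∖A)=∅, hence cl(A)={p, s, u, r, q, t}
∂A: remove int from cl → {p, s, u, r, q, t}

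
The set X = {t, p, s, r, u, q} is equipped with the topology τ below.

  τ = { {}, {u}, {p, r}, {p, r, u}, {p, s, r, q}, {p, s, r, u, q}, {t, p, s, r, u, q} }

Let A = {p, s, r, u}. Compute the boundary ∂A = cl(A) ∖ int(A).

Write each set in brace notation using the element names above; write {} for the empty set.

{t, s, q}

opens ⊆ A: {}, {u}, {p, r}, {p, r, u}; union → int = {p, r, u}
complement {t, q}; its interior {}; cl(A) = X∖{} = {t, p, s, r, u, q}
boundary = {t, p, s, r, u, q} ∖ {p, r, u} = {t, s, q}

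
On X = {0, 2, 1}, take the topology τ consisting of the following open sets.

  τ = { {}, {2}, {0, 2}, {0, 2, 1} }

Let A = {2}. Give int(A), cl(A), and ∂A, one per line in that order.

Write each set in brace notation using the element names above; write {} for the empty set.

int(A) = {2}
cl(A)  = {0, 2, 1}
∂A     = {0, 1}

open subsets of A: {}, {2}; so int(A) = {2}
closure: X∖int(X∖A) = X∖{} = {0, 2, 1}
∂A = {0, 2, 1} minus {2} = {0, 1}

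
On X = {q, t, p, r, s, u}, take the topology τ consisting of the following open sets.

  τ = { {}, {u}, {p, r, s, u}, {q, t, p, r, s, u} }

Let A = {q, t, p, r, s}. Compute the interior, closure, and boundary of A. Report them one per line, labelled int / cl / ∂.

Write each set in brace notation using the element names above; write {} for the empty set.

int(A) = {}
cl(A)  = {q, t, p, r, s}
∂A     = {q, t, p, r, s}

opens ⊆ A: {}; union → int = {}
complement {u}; its interior {u}; cl(A) = X∖{u} = {q, t, p, r, s}
boundary = {q, t, p, r, s} ∖ {} = {q, t, p, r, s}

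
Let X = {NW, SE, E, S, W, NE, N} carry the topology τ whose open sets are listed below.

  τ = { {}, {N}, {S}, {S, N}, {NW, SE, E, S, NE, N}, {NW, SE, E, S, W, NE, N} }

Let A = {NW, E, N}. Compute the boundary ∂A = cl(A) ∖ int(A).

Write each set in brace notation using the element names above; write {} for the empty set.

{NW, SE, E, W, NE}

U open, U⊆A: {}, {N}. int(A) = ⋃ = {N}
X∖A={SE, S, W, NE}, int(X∖A)={S}, hence cl(A)={NW, SE, E, W, NE, N}
∂A: remove int from cl → {NW, SE, E, W, NE}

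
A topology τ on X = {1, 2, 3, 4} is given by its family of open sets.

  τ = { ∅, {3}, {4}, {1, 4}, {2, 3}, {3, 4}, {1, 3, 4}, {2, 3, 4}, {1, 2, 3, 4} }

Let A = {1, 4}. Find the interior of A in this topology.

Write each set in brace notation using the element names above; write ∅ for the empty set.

{1, 4}

U open, U⊆A: ∅, {4}, {1, 4}. int(A) = ⋃ = {1, 4}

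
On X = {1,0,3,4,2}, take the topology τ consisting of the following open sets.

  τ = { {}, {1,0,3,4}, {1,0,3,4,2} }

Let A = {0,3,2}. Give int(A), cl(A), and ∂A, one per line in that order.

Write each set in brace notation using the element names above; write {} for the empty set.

U open, U⊆A: {}. int(A) = ⋃ = {}
X∖A={1,4}, int(X∖A)={}, hence cl(A)={1,0,3,4,2}
∂A: remove int from cl → {1,0,3,4,2}

int(A) = {}
cl(A)  = {1,0,3,4,2}
∂A     = {1,0,3,4,2}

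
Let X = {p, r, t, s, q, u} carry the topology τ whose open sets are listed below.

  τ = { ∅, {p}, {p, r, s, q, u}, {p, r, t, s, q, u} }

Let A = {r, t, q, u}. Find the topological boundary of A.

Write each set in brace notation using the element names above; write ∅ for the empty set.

{r, t, s, q, u}

opens ⊆ A: ∅; union → int = ∅
complement {p, s}; its interior {p}; cl(A) = X∖{p} = {r, t, s, q, u}
boundary = {r, t, s, q, u} ∖ ∅ = {r, t, s, q, u}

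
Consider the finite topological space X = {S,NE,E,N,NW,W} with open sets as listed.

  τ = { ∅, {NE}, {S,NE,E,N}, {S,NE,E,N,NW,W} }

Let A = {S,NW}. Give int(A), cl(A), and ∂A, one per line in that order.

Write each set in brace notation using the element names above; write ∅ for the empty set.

opens ⊆ A: ∅; union → int = ∅
complement {NE,E,N,W}; its interior {NE}; cl(A) = X∖{NE} = {S,E,N,NW,W}
boundary = {S,E,N,NW,W} ∖ ∅ = {S,E,N,NW,W}

int(A) = ∅
cl(A)  = {S,E,N,NW,W}
∂A     = {S,E,N,NW,W}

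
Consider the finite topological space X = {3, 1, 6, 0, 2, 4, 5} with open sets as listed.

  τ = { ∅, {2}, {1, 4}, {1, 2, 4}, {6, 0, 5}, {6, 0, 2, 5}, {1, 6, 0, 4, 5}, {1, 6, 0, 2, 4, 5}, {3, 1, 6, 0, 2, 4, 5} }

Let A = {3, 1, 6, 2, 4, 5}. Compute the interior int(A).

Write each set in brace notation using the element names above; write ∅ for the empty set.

{1, 2, 4}

opens ⊆ A: ∅, {2}, {1, 4}, {1, 2, 4}; union → int = {1, 2, 4}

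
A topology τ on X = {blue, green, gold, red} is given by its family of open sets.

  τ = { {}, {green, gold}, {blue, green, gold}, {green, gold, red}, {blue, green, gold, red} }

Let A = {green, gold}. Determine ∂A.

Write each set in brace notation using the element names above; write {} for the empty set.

opens ⊆ A: {}, {green, gold}; union → int = {green, gold}
complement {blue, red}; its interior {}; cl(A) = X∖{} = {blue, green, gold, red}
boundary = {blue, green, gold, red} ∖ {green, gold} = {blue, red}

{blue, red}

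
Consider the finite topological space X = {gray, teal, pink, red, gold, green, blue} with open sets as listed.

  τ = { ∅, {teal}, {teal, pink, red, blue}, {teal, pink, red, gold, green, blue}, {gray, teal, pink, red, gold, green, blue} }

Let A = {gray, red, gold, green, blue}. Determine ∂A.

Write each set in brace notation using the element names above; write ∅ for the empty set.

{gray, pink, red, gold, green, blue}

open subsets of A: ∅; so int(A) = ∅
closure: X∖int(X∖A) = X∖{teal} = {gray, pink, red, gold, green, blue}
∂A = {gray, pink, red, gold, green, blue} minus ∅ = {gray, pink, red, gold, green, blue}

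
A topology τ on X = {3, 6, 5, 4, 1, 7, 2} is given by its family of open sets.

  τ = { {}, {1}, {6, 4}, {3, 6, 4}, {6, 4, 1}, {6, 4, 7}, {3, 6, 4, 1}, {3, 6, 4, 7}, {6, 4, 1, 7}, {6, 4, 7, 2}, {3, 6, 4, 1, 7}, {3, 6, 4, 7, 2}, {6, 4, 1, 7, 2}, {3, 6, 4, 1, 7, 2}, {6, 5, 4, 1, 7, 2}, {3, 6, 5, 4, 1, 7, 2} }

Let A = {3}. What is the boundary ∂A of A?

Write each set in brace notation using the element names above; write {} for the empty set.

{3}

open subsets of A: {}; so int(A) = {}
closure: X∖int(X∖A) = X∖{6, 5, 4, 1, 7, 2} = {3}
∂A = {3} minus {} = {3}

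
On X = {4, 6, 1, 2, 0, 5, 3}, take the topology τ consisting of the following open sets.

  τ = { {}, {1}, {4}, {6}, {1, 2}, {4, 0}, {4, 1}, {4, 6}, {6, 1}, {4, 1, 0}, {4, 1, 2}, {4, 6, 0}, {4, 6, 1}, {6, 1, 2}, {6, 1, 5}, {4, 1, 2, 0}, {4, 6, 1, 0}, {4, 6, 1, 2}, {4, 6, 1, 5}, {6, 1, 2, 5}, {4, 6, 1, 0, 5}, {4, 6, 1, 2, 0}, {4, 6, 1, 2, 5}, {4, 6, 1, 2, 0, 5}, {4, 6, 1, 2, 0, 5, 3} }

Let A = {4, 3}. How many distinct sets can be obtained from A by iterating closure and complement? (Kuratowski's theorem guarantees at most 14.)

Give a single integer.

8

X∖A={6, 1, 2, 0, 5}, int(X∖A)={6, 1, 2, 5}, hence cl(A)={4, 0, 3}
Orbit (k=closure, c=complement):
  1. A     = {4, 3}
  2. kA    = {4, 0, 3}
  3. cA    = {6, 1, 2, 0, 5}
  4. ckA   = {6, 1, 2, 5}
  5. kcA   = {6, 1, 2, 0, 5, 3}
  6. kckA  = {6, 1, 2, 5, 3}
  7. ckcA  = {4}
  8. ckckA = {4, 0}
(closed under both — stop)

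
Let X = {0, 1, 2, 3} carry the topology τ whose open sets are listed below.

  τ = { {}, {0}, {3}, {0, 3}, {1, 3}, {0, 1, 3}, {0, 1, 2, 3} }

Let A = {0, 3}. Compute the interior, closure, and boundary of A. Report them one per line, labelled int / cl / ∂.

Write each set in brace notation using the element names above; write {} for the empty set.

open subsets of A: {}, {3}, {0}, {0, 3}; so int(A) = {0, 3}
closure: X∖int(X∖A) = X∖{} = {0, 1, 2, 3}
∂A = {0, 1, 2, 3} minus {0, 3} = {1, 2}

int(A) = {0, 3}
cl(A)  = {0, 1, 2, 3}
∂A     = {1, 2}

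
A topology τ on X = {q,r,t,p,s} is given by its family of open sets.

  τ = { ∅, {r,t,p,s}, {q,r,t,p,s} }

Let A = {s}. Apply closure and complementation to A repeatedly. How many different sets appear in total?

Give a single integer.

X∖A={q,r,t,p}, int(X∖A)=∅, hence cl(A)={q,r,t,p,s}
Orbit (k=closure, c=complement):
  1. A     = {s}
  2. kA    = {q,r,t,p,s}
  3. cA    = {q,r,t,p}
  4. ckA   = ∅
(closed under both — stop)

4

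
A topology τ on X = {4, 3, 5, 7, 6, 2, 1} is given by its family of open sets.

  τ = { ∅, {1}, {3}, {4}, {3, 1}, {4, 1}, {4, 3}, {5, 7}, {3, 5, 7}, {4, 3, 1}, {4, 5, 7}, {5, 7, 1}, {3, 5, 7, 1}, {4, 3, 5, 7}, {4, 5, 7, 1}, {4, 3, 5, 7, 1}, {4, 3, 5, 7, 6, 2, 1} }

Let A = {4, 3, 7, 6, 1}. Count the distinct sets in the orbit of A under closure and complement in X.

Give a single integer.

8

X∖A={5, 2}, int(X∖A)=∅, hence cl(A)={4, 3, 5, 7, 6, 2, 1}
Orbit (k=closure, c=complement):
  1. A     = {4, 3, 7, 6, 1}
  2. kA    = {4, 3, 5, 7, 6, 2, 1}
  3. cA    = {5, 2}
  4. ckA   = ∅
  5. kcA   = {5, 7, 6, 2}
  6. ckcA  = {4, 3, 1}
  7. kckcA = {4, 3, 6, 2, 1}
  8. ckckcA = {5, 7}
(closed under both — stop)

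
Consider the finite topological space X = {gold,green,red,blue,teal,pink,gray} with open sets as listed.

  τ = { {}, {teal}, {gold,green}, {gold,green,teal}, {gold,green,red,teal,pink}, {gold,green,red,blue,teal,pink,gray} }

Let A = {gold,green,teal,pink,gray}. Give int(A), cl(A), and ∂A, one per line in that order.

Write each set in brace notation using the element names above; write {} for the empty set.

interior: largest open inside A is {gold,green,teal} (from {}, {teal}, {gold,green}, {gold,green,teal})
cl via duality: int({red,blue}) = {}, so X∖{} = {gold,green,red,blue,teal,pink,gray}
cl∖int = {red,blue,pink,gray}

int(A) = {gold,green,teal}
cl(A)  = {gold,green,red,blue,teal,pink,gray}
∂A     = {red,blue,pink,gray}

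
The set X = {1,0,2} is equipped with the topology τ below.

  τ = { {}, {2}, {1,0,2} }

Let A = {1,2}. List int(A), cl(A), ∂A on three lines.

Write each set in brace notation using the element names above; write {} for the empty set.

U open, U⊆A: {}, {2}. int(A) = ⋃ = {2}
X∖A={0}, int(X∖A)={}, hence cl(A)={1,0,2}
∂A: remove int from cl → {1,0}

int(A) = {2}
cl(A)  = {1,0,2}
∂A     = {1,0}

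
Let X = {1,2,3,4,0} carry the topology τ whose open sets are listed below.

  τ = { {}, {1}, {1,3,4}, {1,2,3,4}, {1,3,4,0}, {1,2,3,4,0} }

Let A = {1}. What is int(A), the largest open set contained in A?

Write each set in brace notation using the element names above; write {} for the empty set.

interior: largest open inside A is {1} (from {}, {1})

{1}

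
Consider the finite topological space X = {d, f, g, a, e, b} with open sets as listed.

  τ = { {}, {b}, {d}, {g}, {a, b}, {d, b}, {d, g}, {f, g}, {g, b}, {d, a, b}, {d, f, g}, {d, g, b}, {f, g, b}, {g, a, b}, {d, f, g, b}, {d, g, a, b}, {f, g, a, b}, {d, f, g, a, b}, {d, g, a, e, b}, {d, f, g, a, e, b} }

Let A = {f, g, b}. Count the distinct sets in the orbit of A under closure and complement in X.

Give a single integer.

complement {d, a, e}; its interior {d}; cl(A) = X∖{d} = {f, g, a, e, b}
With k = closure, c = complement:
  1. A     = {f, g, b}
  2. kA    = {f, g, a, e, b}
  3. cA    = {d, a, e}
  4. ckA   = {d}
  5. kckA  = {d, e}
  6. ckckA = {f, g, a, b}
k, c of each give nothing new

6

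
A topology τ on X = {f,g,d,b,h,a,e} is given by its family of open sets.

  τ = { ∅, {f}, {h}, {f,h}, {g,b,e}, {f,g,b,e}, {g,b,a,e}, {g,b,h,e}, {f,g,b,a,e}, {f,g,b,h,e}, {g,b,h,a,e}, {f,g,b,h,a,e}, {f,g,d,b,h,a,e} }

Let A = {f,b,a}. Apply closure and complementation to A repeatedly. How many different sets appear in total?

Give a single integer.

closure: X∖int(X∖A) = X∖{h} = {f,g,d,b,a,e}
Let k=closure and c=complement:
  1. A     = {f,b,a}
  2. kA    = {f,g,d,b,a,e}
  3. cA    = {g,d,h,e}
  4. ckA   = {h}
  5. kcA   = {g,d,b,h,a,e}
  6. kckA  = {d,h}
  7. ckcA  = {f}
  8. ckckA = {f,g,b,a,e}
  9. kckcA = {f,d}
  10. ckckcA = {g,b,h,a,e}
— saturated at 10

10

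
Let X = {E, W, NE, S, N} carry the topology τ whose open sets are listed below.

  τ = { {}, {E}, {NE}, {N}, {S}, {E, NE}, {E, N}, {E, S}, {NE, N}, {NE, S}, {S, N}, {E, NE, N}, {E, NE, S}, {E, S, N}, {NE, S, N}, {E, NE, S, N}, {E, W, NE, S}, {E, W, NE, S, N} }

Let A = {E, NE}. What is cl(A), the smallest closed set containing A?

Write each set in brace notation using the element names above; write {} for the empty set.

{E, W, NE}

cl via duality: int({W, S, N}) = {S, N}, so X∖{S, N} = {E, W, NE}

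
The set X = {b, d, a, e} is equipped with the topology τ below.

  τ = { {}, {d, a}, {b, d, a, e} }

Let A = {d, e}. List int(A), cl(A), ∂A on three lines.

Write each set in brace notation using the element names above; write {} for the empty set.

U open, U⊆A: {}. int(A) = ⋃ = {}
X∖A={b, a}, int(X∖A)={}, hence cl(A)={b, d, a, e}
∂A: remove int from cl → {b, d, a, e}

int(A) = {}
cl(A)  = {b, d, a, e}
∂A     = {b, d, a, e}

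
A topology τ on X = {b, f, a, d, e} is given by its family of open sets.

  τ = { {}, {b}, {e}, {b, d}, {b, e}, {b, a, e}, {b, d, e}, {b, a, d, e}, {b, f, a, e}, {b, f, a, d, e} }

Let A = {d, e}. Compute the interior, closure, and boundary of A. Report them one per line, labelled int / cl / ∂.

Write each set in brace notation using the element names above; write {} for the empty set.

int(A) = {e}
cl(A)  = {f, a, d, e}
∂A     = {f, a, d}

opens ⊆ A: {}, {e}; union → int = {e}
complement {b, f, a}; its interior {b}; cl(A) = X∖{b} = {f, a, d, e}
boundary = {f, a, d, e} ∖ {e} = {f, a, d}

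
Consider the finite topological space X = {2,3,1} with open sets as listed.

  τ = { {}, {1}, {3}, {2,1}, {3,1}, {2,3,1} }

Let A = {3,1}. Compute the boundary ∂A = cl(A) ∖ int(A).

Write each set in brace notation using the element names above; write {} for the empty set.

{2}

open subsets of A: {}, {3}, {1}, {3,1}; so int(A) = {3,1}
closure: X∖int(X∖A) = X∖{} = {2,3,1}
∂A = {2,3,1} minus {3,1} = {2}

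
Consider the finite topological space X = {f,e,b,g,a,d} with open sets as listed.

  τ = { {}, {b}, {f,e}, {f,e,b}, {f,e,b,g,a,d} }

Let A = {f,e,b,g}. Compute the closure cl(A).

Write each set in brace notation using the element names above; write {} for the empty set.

X∖A={a,d}, int(X∖A)={}, hence cl(A)={f,e,b,g,a,d}

{f,e,b,g,a,d}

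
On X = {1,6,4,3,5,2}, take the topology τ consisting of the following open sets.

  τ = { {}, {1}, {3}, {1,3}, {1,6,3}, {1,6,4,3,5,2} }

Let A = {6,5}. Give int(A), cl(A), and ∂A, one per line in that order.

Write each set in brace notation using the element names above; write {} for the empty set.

U open, U⊆A: {}. int(A) = ⋃ = {}
X∖A={1,4,3,2}, int(X∖A)={1,3}, hence cl(A)={6,4,5,2}
∂A: remove int from cl → {6,4,5,2}

int(A) = {}
cl(A)  = {6,4,5,2}
∂A     = {6,4,5,2}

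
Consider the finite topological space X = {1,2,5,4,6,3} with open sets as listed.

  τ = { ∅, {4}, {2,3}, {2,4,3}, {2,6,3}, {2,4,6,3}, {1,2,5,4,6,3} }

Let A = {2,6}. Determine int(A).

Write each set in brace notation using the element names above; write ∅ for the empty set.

∅

open subsets of A: ∅; so int(A) = ∅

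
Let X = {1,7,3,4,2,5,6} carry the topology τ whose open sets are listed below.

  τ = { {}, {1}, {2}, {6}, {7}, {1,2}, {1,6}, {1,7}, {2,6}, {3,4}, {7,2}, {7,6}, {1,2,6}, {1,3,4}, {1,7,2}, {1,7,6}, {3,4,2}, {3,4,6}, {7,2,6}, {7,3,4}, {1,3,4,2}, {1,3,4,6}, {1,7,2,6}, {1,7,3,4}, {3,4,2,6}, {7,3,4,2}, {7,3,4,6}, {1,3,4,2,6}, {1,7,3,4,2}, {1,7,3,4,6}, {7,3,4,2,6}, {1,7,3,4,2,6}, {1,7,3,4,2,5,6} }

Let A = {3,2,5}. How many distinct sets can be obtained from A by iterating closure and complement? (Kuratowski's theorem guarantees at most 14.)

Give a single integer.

complement {1,7,4,6}; its interior {1,7,6}; cl(A) = X∖{1,7,6} = {3,4,2,5}
With k = closure, c = complement:
  1. A     = {3,2,5}
  2. kA    = {3,4,2,5}
  3. cA    = {1,7,4,6}
  4. ckA   = {1,7,6}
  5. kcA   = {1,7,3,4,5,6}
  6. kckA  = {1,7,5,6}
  7. ckcA  = {2}
  8. ckckA = {3,4,2}
  9. kckcA = {2,5}
  10. ckckcA = {1,7,3,4,6}
k, c of each give nothing new

10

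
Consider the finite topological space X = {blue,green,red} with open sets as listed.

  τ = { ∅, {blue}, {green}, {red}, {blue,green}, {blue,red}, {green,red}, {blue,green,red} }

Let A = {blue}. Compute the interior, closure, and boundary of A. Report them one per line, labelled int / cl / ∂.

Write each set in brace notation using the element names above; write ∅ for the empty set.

opens ⊆ A: ∅, {blue}; union → int = {blue}
complement {green,red}; its interior {green,red}; cl(A) = X∖{green,red} = {blue}
boundary = {blue} ∖ {blue} = ∅

int(A) = {blue}
cl(A)  = {blue}
∂A     = ∅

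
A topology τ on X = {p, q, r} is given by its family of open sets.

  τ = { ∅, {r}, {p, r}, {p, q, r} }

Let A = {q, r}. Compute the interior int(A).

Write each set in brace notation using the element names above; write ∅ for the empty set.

{r}

opens ⊆ A: ∅, {r}; union → int = {r}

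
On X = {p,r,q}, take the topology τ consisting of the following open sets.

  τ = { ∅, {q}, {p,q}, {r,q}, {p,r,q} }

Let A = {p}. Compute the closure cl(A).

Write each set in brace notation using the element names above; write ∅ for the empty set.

{p}

closure: X∖int(X∖A) = X∖{r,q} = {p}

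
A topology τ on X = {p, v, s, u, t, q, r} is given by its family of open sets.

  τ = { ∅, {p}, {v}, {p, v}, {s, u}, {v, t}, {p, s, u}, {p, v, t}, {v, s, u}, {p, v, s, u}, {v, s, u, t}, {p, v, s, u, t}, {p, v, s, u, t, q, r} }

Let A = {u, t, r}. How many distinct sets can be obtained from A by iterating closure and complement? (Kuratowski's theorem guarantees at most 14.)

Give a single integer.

10

closure: X∖int(X∖A) = X∖{p, v} = {s, u, t, q, r}
Let k=closure and c=complement:
  1. A     = {u, t, r}
  2. kA    = {s, u, t, q, r}
  3. cA    = {p, v, s, q}
  4. ckA   = {p, v}
  5. kcA   = {p, v, s, u, t, q, r}
  6. kckA  = {p, v, t, q, r}
  7. ckcA  = ∅
  8. ckckA = {s, u}
  9. kckckA = {s, u, q, r}
  10. ckckckA = {p, v, t}
— saturated at 10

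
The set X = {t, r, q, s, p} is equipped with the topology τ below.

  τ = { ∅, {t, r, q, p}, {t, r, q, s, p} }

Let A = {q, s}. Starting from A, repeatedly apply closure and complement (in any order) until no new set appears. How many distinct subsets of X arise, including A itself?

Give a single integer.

4

closure: X∖int(X∖A) = X∖∅ = {t, r, q, s, p}
Let k=closure and c=complement:
  1. A     = {q, s}
  2. kA    = {t, r, q, s, p}
  3. cA    = {t, r, p}
  4. ckA   = ∅
— saturated at 4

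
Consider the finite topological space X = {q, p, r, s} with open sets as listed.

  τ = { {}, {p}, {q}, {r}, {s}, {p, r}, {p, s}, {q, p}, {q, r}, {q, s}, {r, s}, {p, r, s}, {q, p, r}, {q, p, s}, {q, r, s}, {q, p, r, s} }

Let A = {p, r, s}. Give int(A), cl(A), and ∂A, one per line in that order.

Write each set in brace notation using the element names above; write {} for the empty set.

int(A) = {p, r, s}
cl(A)  = {p, r, s}
∂A     = {}

opens ⊆ A: {}, {p}, {r}, {s}, {p, s}, {r, s}, {p, r}, {p, r, s}; union → int = {p, r, s}
complement {q}; its interior {q}; cl(A) = X∖{q} = {p, r, s}
boundary = {p, r, s} ∖ {p, r, s} = {}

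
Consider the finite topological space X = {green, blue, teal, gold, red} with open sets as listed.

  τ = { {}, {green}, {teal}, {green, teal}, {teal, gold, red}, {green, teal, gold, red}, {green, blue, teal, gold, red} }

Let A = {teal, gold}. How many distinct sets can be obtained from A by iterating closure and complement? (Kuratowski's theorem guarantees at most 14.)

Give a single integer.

closure: X∖int(X∖A) = X∖{green} = {blue, teal, gold, red}
Let k=closure and c=complement:
  1. A     = {teal, gold}
  2. kA    = {blue, teal, gold, red}
  3. cA    = {green, blue, red}
  4. ckA   = {green}
  5. kcA   = {green, blue, gold, red}
  6. kckA  = {green, blue}
  7. ckcA  = {teal}
  8. ckckA = {teal, gold, red}
— saturated at 8

8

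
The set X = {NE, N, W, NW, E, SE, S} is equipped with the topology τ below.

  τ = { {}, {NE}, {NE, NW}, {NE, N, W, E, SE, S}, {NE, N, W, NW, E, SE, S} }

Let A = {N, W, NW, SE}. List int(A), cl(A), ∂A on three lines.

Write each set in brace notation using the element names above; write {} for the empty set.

int(A) = {}
cl(A)  = {N, W, NW, E, SE, S}
∂A     = {N, W, NW, E, SE, S}

U open, U⊆A: {}. int(A) = ⋃ = {}
X∖A={NE, E, S}, int(X∖A)={NE}, hence cl(A)={N, W, NW, E, SE, S}
∂A: remove int from cl → {N, W, NW, E, SE, S}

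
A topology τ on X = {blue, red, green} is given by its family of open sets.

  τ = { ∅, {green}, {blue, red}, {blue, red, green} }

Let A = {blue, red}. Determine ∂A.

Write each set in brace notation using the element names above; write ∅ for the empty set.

∅

U open, U⊆A: ∅, {blue, red}. int(A) = ⋃ = {blue, red}
X∖A={green}, int(X∖A)={green}, hence cl(A)={blue, red}
∂A: remove int from cl → ∅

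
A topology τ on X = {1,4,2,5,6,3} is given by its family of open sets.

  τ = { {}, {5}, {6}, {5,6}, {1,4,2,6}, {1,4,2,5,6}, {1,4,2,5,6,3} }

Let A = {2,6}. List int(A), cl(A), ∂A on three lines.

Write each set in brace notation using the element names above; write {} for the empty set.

interior: largest open inside A is {6} (from {}, {6})
cl via duality: int({1,4,5,3}) = {5}, so X∖{5} = {1,4,2,6,3}
cl∖int = {1,4,2,3}

int(A) = {6}
cl(A)  = {1,4,2,6,3}
∂A     = {1,4,2,3}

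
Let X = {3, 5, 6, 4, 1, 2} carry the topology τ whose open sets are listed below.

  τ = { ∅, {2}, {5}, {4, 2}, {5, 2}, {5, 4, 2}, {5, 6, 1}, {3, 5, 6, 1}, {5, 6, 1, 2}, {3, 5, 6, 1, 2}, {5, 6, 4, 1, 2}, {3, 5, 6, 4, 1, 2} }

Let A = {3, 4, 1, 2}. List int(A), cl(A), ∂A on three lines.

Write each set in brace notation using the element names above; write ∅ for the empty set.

open subsets of A: ∅, {2}, {4, 2}; so int(A) = {4, 2}
closure: X∖int(X∖A) = X∖{5} = {3, 6, 4, 1, 2}
∂A = {3, 6, 4, 1, 2} minus {4, 2} = {3, 6, 1}

int(A) = {4, 2}
cl(A)  = {3, 6, 4, 1, 2}
∂A     = {3, 6, 1}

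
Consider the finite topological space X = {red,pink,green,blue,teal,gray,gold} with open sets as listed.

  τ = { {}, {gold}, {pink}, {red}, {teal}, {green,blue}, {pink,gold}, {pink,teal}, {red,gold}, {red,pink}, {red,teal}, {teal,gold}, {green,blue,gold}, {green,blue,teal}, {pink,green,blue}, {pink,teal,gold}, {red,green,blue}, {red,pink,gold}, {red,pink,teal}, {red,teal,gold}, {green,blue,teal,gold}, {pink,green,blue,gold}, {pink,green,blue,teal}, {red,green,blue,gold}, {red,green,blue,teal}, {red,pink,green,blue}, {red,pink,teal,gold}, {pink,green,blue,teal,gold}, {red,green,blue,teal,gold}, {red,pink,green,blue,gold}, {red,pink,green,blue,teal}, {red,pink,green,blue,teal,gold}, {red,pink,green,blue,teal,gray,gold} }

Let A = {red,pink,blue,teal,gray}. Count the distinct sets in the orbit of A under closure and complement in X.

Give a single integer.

cl via duality: int({green,gold}) = {gold}, so X∖{gold} = {red,pink,green,blue,teal,gray}
Write k for closure, c for complement:
  1. A     = {red,pink,blue,teal,gray}
  2. kA    = {red,pink,green,blue,teal,gray}
  3. cA    = {green,gold}
  4. ckA   = {gold}
  5. kcA   = {green,blue,gray,gold}
  6. kckA  = {gray,gold}
  7. ckcA  = {red,pink,teal}
  8. ckckA = {red,pink,green,blue,teal}
  9. kckcA = {red,pink,teal,gray}
  10. ckckcA = {green,blue,gold}
applying k or c yields no new set

10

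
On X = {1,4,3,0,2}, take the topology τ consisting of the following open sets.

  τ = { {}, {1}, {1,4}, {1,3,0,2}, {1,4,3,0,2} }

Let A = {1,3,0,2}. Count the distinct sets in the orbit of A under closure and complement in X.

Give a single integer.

complement {4}; its interior {}; cl(A) = X∖{} = {1,4,3,0,2}
With k = closure, c = complement:
  1. A     = {1,3,0,2}
  2. kA    = {1,4,3,0,2}
  3. cA    = {4}
  4. ckA   = {}
k, c of each give nothing new

4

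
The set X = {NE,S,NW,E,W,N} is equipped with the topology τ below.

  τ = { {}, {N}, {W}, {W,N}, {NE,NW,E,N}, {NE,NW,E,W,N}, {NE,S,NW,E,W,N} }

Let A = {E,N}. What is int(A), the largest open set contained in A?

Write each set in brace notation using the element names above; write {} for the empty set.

{N}

U open, U⊆A: {}, {N}. int(A) = ⋃ = {N}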